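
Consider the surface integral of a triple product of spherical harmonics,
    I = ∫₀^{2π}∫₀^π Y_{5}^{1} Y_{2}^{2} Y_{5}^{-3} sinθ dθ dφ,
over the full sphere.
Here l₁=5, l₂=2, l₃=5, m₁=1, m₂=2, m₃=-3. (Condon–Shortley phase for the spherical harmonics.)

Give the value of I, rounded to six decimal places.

Rules hold: Σm=0, L=12 even, 3≤5≤7.
N = 11·5·11 = 605
Δ = 2!·8!·2!/13! = 1/38610
Racah Σ t=0..2: t=0:+1/2880 t=1:−1/576 t=2:+1/2880 = -1/960
⇒ 3j(5 2 5; 0 0 0)² = 10/429, sgn +1
Racah Σ t=2..2: t=2:+1/5760 = 1/5760
⇒ 3j(5 2 5; 1 2 -3)² = 56/2145, sgn +1
4πI² = N·(3j₀)²·(3jₘ)² = 560/1521
I = +1·√(0.368179/4π) = 0.17116875

0.171169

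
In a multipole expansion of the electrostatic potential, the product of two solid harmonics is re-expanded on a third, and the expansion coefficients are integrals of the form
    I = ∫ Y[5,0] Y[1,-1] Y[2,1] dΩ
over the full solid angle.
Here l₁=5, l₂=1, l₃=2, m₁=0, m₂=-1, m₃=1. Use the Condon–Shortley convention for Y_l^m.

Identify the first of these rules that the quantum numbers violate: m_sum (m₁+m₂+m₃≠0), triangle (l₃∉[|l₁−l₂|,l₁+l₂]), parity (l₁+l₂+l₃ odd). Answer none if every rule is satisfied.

triangle

Σmᵢ = 0  ✓
l₃∈[|l₁−l₂|,l₁+l₂]=[4,6], have l₃=2  ✗
Σlᵢ = 8 ⇒ even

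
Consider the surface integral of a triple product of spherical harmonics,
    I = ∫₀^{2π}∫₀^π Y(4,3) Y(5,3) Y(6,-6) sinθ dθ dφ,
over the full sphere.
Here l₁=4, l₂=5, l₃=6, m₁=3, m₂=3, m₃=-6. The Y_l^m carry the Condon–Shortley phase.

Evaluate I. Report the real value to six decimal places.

0.000000

Σlᵢ=15 odd — θ-integrand is odd under cosθ→−cosθ; I=0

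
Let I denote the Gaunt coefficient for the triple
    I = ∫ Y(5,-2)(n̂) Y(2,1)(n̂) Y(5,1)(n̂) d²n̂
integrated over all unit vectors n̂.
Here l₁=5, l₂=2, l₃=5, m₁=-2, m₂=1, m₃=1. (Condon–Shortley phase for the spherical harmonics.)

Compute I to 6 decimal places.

Rules hold: Σm=0, L=12 even, 3≤5≤7.
N = 11·5·11 = 605
Δ = 2!·8!·2!/13! = 1/38610
Racah Σ t=0..2: t=0:+1/2880 t=1:−1/576 t=2:+1/2880 = -1/960
⇒ 3j(5 2 5; 0 0 0)² = 10/429, sgn +1
Racah Σ t=1..2: t=1:−1/2880 t=2:+1/1440 = 1/2880
⇒ 3j(5 2 5; -2 1 1)² = 7/715, sgn +1
4πI² = N·(3j₀)²·(3jₘ)² = 70/507
I = +1·√(0.138067/4π) = 0.10481902

0.104819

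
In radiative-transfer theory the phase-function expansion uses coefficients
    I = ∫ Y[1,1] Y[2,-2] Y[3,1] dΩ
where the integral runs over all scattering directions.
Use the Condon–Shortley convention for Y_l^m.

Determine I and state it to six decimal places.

-0.082589

Rules hold: Σm=0, L=6 even, 1≤3≤3.
N = 3·5·7 = 105
Δ = 0!·2!·4!/7! = 1/105
Racah Σ t=0..0: t=0:+1/4 = 1/4
⇒ 3j(1 2 3; 0 0 0)² = 3/35, sgn -1
Racah Σ t=0..0: t=0:+1/48 = 1/48
⇒ 3j(1 2 3; 1 -2 1)² = 1/105, sgn +1
4πI² = N·(3j₀)²·(3jₘ)² = 3/35
I = -1·√(0.0857143/4π) = -0.08258890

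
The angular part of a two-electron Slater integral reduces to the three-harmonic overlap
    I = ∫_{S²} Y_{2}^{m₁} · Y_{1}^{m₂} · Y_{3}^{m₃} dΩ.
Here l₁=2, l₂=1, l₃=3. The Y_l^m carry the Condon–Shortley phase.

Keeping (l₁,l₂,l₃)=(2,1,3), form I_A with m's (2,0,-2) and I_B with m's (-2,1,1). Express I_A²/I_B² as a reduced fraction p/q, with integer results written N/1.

Same 2,1,3: normalisation and zero-m 3j drop out of the ratio.
A: Δ: 0! 4! 2! / 7! → 1/105; sum: t=0:+1/24 = 1/24; 3j²(2 1 3; 2 0 -2) = Δ·Π!·Σ² = 1/21  (sign -1)
B: Δ: 0! 4! 2! / 7! → 1/105; sum: t=0:+1/48 = 1/48; 3j²(2 1 3; -2 1 1) = Δ·Π!·Σ² = 1/105  (sign +1)
I_A²/I_B² = (1/21)/(1/105) = 5/1

5/1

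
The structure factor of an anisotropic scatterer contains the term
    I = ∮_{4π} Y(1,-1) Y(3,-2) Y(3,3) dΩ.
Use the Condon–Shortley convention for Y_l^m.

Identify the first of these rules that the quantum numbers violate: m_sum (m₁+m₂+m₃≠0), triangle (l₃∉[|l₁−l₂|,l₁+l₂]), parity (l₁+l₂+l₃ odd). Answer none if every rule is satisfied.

Σmᵢ = 0  ✓
l₃∈[|l₁−l₂|,l₁+l₂]=[2,4], have l₃=3  ✓
Σlᵢ = 7 ⇒ odd  ✗

parity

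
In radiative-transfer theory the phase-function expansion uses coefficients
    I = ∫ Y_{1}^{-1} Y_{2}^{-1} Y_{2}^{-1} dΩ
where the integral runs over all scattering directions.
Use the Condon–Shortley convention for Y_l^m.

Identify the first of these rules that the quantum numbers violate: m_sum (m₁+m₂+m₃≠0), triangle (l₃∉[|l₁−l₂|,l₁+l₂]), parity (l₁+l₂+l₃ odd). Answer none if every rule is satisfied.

Σmᵢ = -3  ✗
l₃∈[|l₁−l₂|,l₁+l₂]=[1,3], have l₃=2
Σlᵢ = 5 ⇒ odd

m_sum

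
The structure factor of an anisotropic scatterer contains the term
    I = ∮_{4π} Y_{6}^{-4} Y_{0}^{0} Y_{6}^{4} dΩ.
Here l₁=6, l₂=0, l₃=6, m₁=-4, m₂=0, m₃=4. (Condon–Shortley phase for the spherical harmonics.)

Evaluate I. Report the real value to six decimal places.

Rules hold: Σm=0, L=12 even, 6≤6≤6.
N = 13·1·13 = 169
Δ = 0!·12!·0!/13! = 1/13
Racah Σ t=0..0: t=0:+1/518400 = 1/518400
⇒ 3j(6 0 6; 0 0 0)² = 1/13, sgn +1
Racah Σ t=0..0: t=0:+1/7257600 = 1/7257600
⇒ 3j(6 0 6; -4 0 4)² = 1/13, sgn +1
4πI² = N·(3j₀)²·(3jₘ)² = 1/1
I = +1·√(1/4π) = 0.28209479

0.282095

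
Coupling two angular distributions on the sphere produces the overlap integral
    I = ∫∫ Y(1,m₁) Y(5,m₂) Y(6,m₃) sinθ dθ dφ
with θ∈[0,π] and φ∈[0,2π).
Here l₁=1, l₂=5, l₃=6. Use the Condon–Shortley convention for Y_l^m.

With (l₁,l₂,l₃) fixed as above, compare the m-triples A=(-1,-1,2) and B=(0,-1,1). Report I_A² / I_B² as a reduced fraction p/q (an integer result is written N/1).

Shared (l₁,l₂,l₃)=(1,5,6): N and (l;000)² cancel in I_A²/I_B².
A: Δ = 0!·2!·10!/13! = 1/858; Racah Σ t=0..0: t=0:+1/34560 = 1/34560; ⇒ 3j(1 5 6; -1 -1 2)² = 14/429, sgn +1
B: Δ = 0!·2!·10!/13! = 1/858; Racah Σ t=0..0: t=0:+1/17280 = 1/17280; ⇒ 3j(1 5 6; 0 -1 1)² = 35/858, sgn -1
I_A²/I_B² = (14/429)/(35/858) = 4/5

4/5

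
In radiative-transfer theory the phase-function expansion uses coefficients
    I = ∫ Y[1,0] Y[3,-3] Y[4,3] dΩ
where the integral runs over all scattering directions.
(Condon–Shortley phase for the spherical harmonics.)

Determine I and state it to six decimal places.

Rules hold: Σm=0, L=8 even, 2≤4≤4.
N = 3·7·9 = 189
Δ = 0!·2!·6!/9! = 1/252
Racah Σ t=0..0: t=0:+1/36 = 1/36
⇒ 3j(1 3 4; 0 0 0)² = 4/63, sgn +1
Racah Σ t=0..0: t=0:+1/720 = 1/720
⇒ 3j(1 3 4; 0 -3 3)² = 1/36, sgn -1
4πI² = N·(3j₀)²·(3jₘ)² = 1/3
I = -1·√(0.333333/4π) = -0.16286750

-0.162868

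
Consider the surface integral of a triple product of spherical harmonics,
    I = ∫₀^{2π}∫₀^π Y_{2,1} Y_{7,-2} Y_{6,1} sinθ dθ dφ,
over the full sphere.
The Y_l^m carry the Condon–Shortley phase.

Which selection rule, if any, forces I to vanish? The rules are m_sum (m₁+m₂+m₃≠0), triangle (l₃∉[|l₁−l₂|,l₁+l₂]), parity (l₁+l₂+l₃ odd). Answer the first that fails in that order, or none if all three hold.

Σmᵢ = 0  ✓
l₃∈[|l₁−l₂|,l₁+l₂]=[5,9], have l₃=6  ✓
Σlᵢ = 15 ⇒ odd  ✗

parity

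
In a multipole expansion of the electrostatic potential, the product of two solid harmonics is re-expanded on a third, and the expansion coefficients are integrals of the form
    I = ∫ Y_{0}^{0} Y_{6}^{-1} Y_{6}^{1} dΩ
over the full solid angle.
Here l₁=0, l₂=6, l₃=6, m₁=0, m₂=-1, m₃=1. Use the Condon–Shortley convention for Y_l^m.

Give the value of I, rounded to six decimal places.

-0.282095

Checks pass: Σm=0; 12 even; l₃=6∈[6,6].
(2·0+1)(2·6+1)(2·6+1) = 169
Δ: 0! 0! 12! / 13! → 1/13
sum: t=0:+1/518400 = 1/518400
3j²(0 6 6; 0 0 0) = Δ·Π!·Σ² = 1/13  (sign +1)
sum: t=0:+1/604800 = 1/604800
3j²(0 6 6; 0 -1 1) = Δ·Π!·Σ² = 1/13  (sign -1)
combine: 4πI² = 169·1/13·1/13 = 1/1
take √, sign -1: I = -0.28209479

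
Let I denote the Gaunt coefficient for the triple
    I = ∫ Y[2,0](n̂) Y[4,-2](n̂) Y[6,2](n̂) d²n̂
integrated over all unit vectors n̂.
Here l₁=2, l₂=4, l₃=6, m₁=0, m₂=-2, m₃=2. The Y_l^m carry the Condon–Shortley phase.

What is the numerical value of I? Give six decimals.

Rules hold: Σm=0, L=12 even, 2≤6≤6.
N = 5·9·13 = 585
Δ = 0!·4!·8!/13! = 1/6435
Racah Σ t=0..0: t=0:+1/2304 = 1/2304
⇒ 3j(2 4 6; 0 0 0)² = 5/143, sgn +1
Racah Σ t=0..0: t=0:+1/5760 = 1/5760
⇒ 3j(2 4 6; 0 -2 2)² = 56/2145, sgn +1
4πI² = N·(3j₀)²·(3jₘ)² = 840/1573
I = +1·√(0.534011/4π) = 0.20614383

0.206144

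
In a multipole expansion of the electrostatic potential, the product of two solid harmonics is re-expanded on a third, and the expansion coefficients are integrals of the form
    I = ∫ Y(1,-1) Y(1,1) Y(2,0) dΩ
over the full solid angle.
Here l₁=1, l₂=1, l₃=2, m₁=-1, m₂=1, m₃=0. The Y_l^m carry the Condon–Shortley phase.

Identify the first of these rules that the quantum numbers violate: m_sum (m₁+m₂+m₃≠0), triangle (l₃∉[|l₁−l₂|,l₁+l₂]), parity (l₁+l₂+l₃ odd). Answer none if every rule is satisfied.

azimuthal sum: -1 + 1 + 0 = 0  ✓
0 ≤ 2 ≤ 2 (triangle on l)  ✓
L = 1 + 1 + 2 = 4 (even)  ✓

none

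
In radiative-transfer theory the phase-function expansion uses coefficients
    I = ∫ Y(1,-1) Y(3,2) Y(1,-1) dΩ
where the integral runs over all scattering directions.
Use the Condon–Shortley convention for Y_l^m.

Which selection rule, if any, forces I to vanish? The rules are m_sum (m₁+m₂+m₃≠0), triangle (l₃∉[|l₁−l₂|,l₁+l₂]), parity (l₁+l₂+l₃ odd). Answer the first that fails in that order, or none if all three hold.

Σmᵢ = 0  ✓
l₃∈[|l₁−l₂|,l₁+l₂]=[2,4], have l₃=1  ✗
Σlᵢ = 5 ⇒ odd

triangle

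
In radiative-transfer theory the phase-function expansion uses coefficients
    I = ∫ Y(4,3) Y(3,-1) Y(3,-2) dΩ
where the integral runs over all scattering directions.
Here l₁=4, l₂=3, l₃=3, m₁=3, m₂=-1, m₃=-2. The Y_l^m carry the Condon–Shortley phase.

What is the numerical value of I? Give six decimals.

-0.095955

Checks pass: Σm=0; 10 even; l₃=3∈[1,7].
(2·4+1)(2·3+1)(2·3+1) = 441
Δ: 4! 4! 2! / 11! → 1/34650
sum: t=1:−1/72 t=2:+1/16 t=3:−1/72 = 5/144
3j²(4 3 3; 0 0 0) = Δ·Π!·Σ² = 2/77  (sign -1)
sum: t=0:+1/288 t=1:−1/144 = -1/288
3j²(4 3 3; 3 -1 -2) = Δ·Π!·Σ² = 1/99  (sign +1)
combine: 4πI² = 441·2/77·1/99 = 14/121
take √, sign -1: I = -0.09595473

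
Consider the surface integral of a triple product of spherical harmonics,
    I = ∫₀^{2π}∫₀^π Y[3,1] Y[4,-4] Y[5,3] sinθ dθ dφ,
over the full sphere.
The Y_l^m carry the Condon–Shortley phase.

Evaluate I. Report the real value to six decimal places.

0.169606

Checks pass: Σm=0; 12 even; l₃=5∈[1,7].
(2·3+1)(2·4+1)(2·5+1) = 693
Δ: 2! 4! 6! / 13! → 1/180180
sum: t=0:+1/576 t=1:−1/144 t=2:+1/576 = -1/288
3j²(3 4 5; 0 0 0) = Δ·Π!·Σ² = 20/1001  (sign +1)
sum: t=0:+1/5760 = 1/5760
3j²(3 4 5; 1 -4 3) = Δ·Π!·Σ² = 56/2145  (sign +1)
combine: 4πI² = 693·20/1001·56/2145 = 672/1859
take √, sign +1: I = 0.16960553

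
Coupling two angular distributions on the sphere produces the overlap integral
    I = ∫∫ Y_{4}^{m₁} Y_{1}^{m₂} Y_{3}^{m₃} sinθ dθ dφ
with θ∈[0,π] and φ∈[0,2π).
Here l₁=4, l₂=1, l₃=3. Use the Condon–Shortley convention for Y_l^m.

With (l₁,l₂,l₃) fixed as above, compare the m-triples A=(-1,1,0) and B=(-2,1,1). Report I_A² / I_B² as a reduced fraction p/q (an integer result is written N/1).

2/3

Same 4,1,3: normalisation and zero-m 3j drop out of the ratio.
A: Δ: 2! 6! 0! / 9! → 1/252; sum: t=2:+1/72 = 1/72; 3j²(4 1 3; -1 1 0) = Δ·Π!·Σ² = 5/126  (sign -1)
B: Δ: 2! 6! 0! / 9! → 1/252; sum: t=2:+1/96 = 1/96; 3j²(4 1 3; -2 1 1) = Δ·Π!·Σ² = 5/84  (sign +1)
I_A²/I_B² = (5/126)/(5/84) = 2/3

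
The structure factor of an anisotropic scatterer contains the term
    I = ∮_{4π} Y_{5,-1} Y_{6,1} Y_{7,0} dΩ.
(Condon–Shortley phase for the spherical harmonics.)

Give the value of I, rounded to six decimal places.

Checks pass: Σm=0; 18 even; l₃=7∈[1,11].
(2·5+1)(2·6+1)(2·7+1) = 2145
Δ: 4! 6! 8! / 19! → 1/174594420
sum: t=0:+1/4147200 t=1:−1/207360 t=2:+1/82944 t=3:−1/207360 t=4:+1/4147200 = 1/345600
3j²(5 6 7; 0 0 0) = Δ·Π!·Σ² = 420/46189  (sign -1)
sum: t=0:+1/87091200 t=1:−1/1036800 t=2:+1/138240 t=3:−1/124416 t=4:+1/829440 = -1/1814400
3j²(5 6 7; -1 1 0) = Δ·Π!·Σ² = 64/138567  (sign +1)
combine: 4πI² = 2145·420/46189·64/138567 = 134400/14919047
take √, sign -1: I = -0.02677467

-0.026775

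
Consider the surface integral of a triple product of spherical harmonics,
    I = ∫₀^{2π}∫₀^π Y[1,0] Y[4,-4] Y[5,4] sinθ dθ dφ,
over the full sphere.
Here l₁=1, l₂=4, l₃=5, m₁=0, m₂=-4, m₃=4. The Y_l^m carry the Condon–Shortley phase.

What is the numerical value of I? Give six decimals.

0.147319

Checks pass: Σm=0; 10 even; l₃=5∈[3,5].
(2·1+1)(2·4+1)(2·5+1) = 297
Δ: 0! 2! 8! / 11! → 1/495
sum: t=0:+1/576 = 1/576
3j²(1 4 5; 0 0 0) = Δ·Π!·Σ² = 5/99  (sign -1)
sum: t=0:+1/40320 = 1/40320
3j²(1 4 5; 0 -4 4) = Δ·Π!·Σ² = 1/55  (sign -1)
combine: 4πI² = 297·5/99·1/55 = 3/11
take √, sign +1: I = 0.14731920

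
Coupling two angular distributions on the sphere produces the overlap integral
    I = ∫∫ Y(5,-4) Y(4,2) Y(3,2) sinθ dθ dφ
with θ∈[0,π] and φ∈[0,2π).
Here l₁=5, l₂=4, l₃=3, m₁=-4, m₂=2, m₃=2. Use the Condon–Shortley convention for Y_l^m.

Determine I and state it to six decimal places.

0.143343

m-sum 0 ✓  L=12 even ✓  1≤3≤9 ✓
Π(2lᵢ+1) = 11×9×7 = 693
triangle coeff Δ(5,4,3) = 1/180180
Σ_t [2,4]: t=2:+1/576 t=3:−1/144 t=4:+1/576 = -1/288
(3j)²=20/1001 [(5 4 3; 0 0 0)], sign=+1
Σ_t [5,6]: t=5:−1/2880 t=6:+1/8640 = -1/4320
(3j)²=8/429 [(5 4 3; -4 2 2)], sign=+1
⇒ 4πI² = 480/1859
I = (+1)√(480/1859/(4π)) = 0.14334284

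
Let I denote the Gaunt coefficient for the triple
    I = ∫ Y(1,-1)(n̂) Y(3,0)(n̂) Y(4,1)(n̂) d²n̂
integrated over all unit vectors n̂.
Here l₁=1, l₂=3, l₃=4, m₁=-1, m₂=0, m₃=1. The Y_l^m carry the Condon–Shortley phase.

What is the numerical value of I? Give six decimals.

-0.194664

Rules hold: Σm=0, L=8 even, 2≤4≤4.
N = 3·7·9 = 189
Δ = 0!·2!·6!/9! = 1/252
Racah Σ t=0..0: t=0:+1/36 = 1/36
⇒ 3j(1 3 4; 0 0 0)² = 4/63, sgn +1
Racah Σ t=0..0: t=0:+1/72 = 1/72
⇒ 3j(1 3 4; -1 0 1)² = 5/126, sgn -1
4πI² = N·(3j₀)²·(3jₘ)² = 10/21
I = -1·√(0.47619/4π) = -0.19466390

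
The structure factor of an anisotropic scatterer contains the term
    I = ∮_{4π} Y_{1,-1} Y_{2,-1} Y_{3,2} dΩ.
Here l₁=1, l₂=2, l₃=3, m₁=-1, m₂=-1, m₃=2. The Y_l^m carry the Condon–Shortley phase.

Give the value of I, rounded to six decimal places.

0.261169

Rules hold: Σm=0, L=6 even, 1≤3≤3.
N = 3·5·7 = 105
Δ = 0!·2!·4!/7! = 1/105
Racah Σ t=0..0: t=0:+1/4 = 1/4
⇒ 3j(1 2 3; 0 0 0)² = 3/35, sgn -1
Racah Σ t=0..0: t=0:+1/12 = 1/12
⇒ 3j(1 2 3; -1 -1 2)² = 2/21, sgn -1
4πI² = N·(3j₀)²·(3jₘ)² = 6/7
I = +1·√(0.857143/4π) = 0.26116903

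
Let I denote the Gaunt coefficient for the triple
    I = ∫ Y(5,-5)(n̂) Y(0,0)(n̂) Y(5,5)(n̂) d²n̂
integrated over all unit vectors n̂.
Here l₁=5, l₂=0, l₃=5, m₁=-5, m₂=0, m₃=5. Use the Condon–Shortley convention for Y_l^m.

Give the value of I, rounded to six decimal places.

-0.282095

m-sum 0 ✓  L=10 even ✓  5≤5≤5 ✓
Π(2lᵢ+1) = 11×1×11 = 121
triangle coeff Δ(5,0,5) = 1/11
Σ_t [0,0]: t=0:+1/14400 = 1/14400
(3j)²=1/11 [(5 0 5; 0 0 0)], sign=-1
Σ_t [0,0]: t=0:+1/3628800 = 1/3628800
(3j)²=1/11 [(5 0 5; -5 0 5)], sign=+1
⇒ 4πI² = 1/1
I = (-1)√(1/1/(4π)) = -0.28209479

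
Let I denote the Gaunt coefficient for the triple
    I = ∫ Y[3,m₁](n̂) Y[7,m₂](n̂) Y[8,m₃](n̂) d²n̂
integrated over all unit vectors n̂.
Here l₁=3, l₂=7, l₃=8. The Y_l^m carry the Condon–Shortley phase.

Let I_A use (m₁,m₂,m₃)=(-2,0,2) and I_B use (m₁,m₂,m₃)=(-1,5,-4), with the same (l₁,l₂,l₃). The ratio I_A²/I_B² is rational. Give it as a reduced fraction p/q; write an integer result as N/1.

Shared (l₁,l₂,l₃)=(3,7,8): N and (l;000)² cancel in I_A²/I_B².
A: Δ = 2!·4!·12!/19! = 1/5290740; Racah Σ t=1..2: t=1:−1/12441600 t=2:+1/7257600 = 1/17418240; ⇒ 3j(3 7 8; -2 0 2)² = 125/25194, sgn +1
B: Δ = 2!·4!·12!/19! = 1/5290740; Racah Σ t=0..2: t=0:+1/22992076800 t=1:−1/239500800 t=2:+1/58060800 = 43/3284582400; ⇒ 3j(3 7 8; -1 5 -4)² = 12943/755820, sgn +1
I_A²/I_B² = (125/25194)/(12943/755820) = 3750/12943

3750/12943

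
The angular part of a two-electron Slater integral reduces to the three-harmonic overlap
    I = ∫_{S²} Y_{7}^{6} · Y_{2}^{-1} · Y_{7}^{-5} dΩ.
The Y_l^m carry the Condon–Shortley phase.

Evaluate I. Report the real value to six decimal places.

m-sum 0 ✓  L=16 even ✓  5≤7≤9 ✓
Π(2lᵢ+1) = 15×5×15 = 1125
triangle coeff Δ(7,2,7) = 1/185640
Σ_t [0,2]: t=0:+1/2419200 t=1:−1/518400 t=2:+1/2419200 = -1/907200
(3j)²=56/3315 [(7 2 7; 0 0 0)], sign=+1
Σ_t [0,1]: t=0:+1/79833600 t=1:−1/958003200 = 1/87091200
(3j)²=121/4760 [(7 2 7; 6 -1 -5)], sign=+1
⇒ 4πI² = 1815/3757
I = (+1)√(1815/3757/(4π)) = 0.19607074

0.196071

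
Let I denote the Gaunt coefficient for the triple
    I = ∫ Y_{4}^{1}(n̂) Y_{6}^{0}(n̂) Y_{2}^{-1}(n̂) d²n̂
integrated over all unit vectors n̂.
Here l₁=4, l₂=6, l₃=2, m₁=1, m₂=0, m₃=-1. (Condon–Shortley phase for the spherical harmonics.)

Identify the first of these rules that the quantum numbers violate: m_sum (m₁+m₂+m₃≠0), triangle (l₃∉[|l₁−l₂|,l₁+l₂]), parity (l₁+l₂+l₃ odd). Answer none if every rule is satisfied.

none

azimuthal sum: 1 + 0 − 1 = 0  ✓
2 ≤ 2 ≤ 10 (triangle on l)  ✓
L = 4 + 6 + 2 = 12 (even)  ✓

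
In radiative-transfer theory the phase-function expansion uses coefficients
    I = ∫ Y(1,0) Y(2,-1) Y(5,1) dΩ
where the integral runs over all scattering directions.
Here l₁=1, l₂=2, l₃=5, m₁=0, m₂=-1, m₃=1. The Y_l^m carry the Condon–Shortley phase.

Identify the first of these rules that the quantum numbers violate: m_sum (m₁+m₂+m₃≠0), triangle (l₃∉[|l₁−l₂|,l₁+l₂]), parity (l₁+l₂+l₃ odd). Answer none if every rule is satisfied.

triangle

azimuthal sum: 0 − 1 + 1 = 0  ✓
1 ≤ 5 ≤ 3 (triangle on l)  ✗
L = 1 + 2 + 5 = 8 (even)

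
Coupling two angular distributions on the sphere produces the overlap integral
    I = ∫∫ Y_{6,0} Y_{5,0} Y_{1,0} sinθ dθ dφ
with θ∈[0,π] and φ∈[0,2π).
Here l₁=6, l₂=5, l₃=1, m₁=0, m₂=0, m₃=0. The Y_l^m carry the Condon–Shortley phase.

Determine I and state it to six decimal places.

0.245154

m-sum 0 ✓  L=12 even ✓  1≤1≤11 ✓
Π(2lᵢ+1) = 13×11×3 = 429
triangle coeff Δ(6,5,1) = 1/858
Σ_t [5,5]: t=5:−1/14400 = -1/14400
(3j)²=6/143 [(6 5 1; 0 0 0)], sign=+1
(m-triple is (0,0,0) — same symbol as above.)
⇒ 4πI² = 108/143
I = (+1)√(108/143/(4π)) = 0.24515397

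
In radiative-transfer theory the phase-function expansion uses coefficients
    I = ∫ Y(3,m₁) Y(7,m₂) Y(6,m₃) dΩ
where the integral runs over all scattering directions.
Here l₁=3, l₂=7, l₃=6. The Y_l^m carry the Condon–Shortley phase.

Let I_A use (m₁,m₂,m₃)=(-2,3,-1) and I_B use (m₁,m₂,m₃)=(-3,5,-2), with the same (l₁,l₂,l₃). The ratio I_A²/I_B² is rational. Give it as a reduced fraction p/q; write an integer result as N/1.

Shared (l₁,l₂,l₃)=(3,7,6): N and (l;000)² cancel in I_A²/I_B².
A: Δ = 4!·2!·10!/17! = 1/2042040; Racah Σ t=3..4: t=3:−1/362880 t=4:+1/414720 = -1/2903040; ⇒ 3j(3 7 6; -2 3 -1)² = 25/68068, sgn +1
B: Δ = 4!·2!·10!/17! = 1/2042040; Racah Σ t=4..4: t=4:+1/3870720 = 1/3870720; ⇒ 3j(3 7 6; -3 5 -2)² = 135/6188, sgn +1
I_A²/I_B² = (25/68068)/(135/6188) = 5/297

5/297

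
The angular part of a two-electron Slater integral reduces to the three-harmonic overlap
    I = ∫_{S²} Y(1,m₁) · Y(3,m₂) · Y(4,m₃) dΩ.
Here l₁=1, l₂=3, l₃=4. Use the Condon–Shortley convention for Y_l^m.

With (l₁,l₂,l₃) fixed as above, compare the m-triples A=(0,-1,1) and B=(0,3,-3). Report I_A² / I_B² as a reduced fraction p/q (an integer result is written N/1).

Shared (l₁,l₂,l₃)=(1,3,4): N and (l;000)² cancel in I_A²/I_B².
A: Δ = 0!·2!·6!/9! = 1/252; Racah Σ t=0..0: t=0:+1/48 = 1/48; ⇒ 3j(1 3 4; 0 -1 1)² = 5/84, sgn -1
B: Δ = 0!·2!·6!/9! = 1/252; Racah Σ t=0..0: t=0:+1/720 = 1/720; ⇒ 3j(1 3 4; 0 3 -3)² = 1/36, sgn -1
I_A²/I_B² = (5/84)/(1/36) = 15/7

15/7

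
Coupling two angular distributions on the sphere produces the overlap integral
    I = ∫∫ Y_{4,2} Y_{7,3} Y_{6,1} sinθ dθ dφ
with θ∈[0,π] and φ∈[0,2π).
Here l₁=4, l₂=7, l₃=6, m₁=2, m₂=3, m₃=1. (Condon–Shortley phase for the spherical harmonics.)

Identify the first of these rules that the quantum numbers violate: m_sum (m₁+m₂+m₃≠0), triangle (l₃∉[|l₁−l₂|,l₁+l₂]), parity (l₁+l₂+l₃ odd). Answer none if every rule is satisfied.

m_sum

m₁+m₂+m₃ = 2 + 3 + 1 = 6  ✗
triangle: |4−7|=3 ≤ l₃=6 ≤ 4+7=11
parity: l₁+l₂+l₃ = 17 is odd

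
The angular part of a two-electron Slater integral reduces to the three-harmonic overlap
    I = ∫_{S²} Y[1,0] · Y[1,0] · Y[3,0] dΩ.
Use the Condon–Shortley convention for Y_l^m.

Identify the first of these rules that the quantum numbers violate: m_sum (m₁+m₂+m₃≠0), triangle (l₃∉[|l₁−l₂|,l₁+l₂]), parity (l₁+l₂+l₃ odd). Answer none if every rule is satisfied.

triangle

azimuthal sum: 0 + 0 + 0 = 0  ✓
0 ≤ 3 ≤ 2 (triangle on l)  ✗
L = 1 + 1 + 3 = 5 (odd)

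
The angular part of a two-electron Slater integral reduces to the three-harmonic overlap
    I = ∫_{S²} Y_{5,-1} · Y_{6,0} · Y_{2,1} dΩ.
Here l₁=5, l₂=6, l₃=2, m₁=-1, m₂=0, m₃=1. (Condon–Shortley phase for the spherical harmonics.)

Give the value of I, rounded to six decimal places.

l₁+l₂+l₃=13 is odd: 3j(l;000)=0 ⇒ I=0

0.000000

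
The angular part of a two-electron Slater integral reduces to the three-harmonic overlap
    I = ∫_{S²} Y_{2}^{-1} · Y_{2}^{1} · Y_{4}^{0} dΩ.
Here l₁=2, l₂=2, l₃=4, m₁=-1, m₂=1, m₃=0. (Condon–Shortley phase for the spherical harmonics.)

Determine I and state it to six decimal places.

0.161197

Rules hold: Σm=0, L=8 even, 0≤4≤4.
N = 5·5·9 = 225
Δ = 0!·4!·4!/9! = 1/630
Racah Σ t=0..0: t=0:+1/16 = 1/16
⇒ 3j(2 2 4; 0 0 0)² = 2/35, sgn +1
Racah Σ t=0..0: t=0:+1/36 = 1/36
⇒ 3j(2 2 4; -1 1 0)² = 8/315, sgn +1
4πI² = N·(3j₀)²·(3jₘ)² = 16/49
I = +1·√(0.326531/4π) = 0.16119702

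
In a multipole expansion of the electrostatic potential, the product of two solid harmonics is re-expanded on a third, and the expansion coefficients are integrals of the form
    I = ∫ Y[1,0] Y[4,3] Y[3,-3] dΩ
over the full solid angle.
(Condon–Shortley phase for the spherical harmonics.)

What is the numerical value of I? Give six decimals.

Checks pass: Σm=0; 8 even; l₃=3∈[3,5].
(2·1+1)(2·4+1)(2·3+1) = 189
Δ: 2! 0! 6! / 9! → 1/252
sum: t=1:−1/36 = -1/36
3j²(1 4 3; 0 0 0) = Δ·Π!·Σ² = 4/63  (sign +1)
sum: t=1:−1/720 = -1/720
3j²(1 4 3; 0 3 -3) = Δ·Π!·Σ² = 1/36  (sign -1)
combine: 4πI² = 189·4/63·1/36 = 1/3
take √, sign -1: I = -0.16286750

-0.162868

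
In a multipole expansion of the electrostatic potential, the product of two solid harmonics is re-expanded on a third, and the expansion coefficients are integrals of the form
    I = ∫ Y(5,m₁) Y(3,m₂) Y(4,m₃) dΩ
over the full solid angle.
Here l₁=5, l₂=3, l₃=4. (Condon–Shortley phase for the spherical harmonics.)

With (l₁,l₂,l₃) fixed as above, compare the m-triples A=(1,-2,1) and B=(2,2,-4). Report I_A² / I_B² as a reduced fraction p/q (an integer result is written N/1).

625/392

l's match ⇒ only the (l;m) 3-j factors differ between A and B.
A: triangle coeff Δ(5,3,4) = 1/180180; Σ_t [0,1]: t=0:+1/1152 t=1:−1/432 = -5/3456; (3j)²=625/36036 [(5 3 4; 1 -2 1)], sign=+1
B: triangle coeff Δ(5,3,4) = 1/180180; Σ_t [3,3]: t=3:−1/8640 = -1/8640; (3j)²=14/1287 [(5 3 4; 2 2 -4)], sign=-1
I_A²/I_B² = (625/36036)/(14/1287) = 625/392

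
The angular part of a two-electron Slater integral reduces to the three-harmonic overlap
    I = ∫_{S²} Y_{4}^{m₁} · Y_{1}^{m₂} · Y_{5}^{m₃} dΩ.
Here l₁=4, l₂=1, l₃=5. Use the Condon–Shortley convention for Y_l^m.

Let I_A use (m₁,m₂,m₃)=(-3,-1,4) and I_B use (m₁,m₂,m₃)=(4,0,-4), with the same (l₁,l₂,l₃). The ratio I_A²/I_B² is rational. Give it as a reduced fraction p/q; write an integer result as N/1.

4/1

l's match ⇒ only the (l;m) 3-j factors differ between A and B.
A: triangle coeff Δ(4,1,5) = 1/495; Σ_t [0,0]: t=0:+1/10080 = 1/10080; (3j)²=4/55 [(4 1 5; -3 -1 4)], sign=-1
B: triangle coeff Δ(4,1,5) = 1/495; Σ_t [0,0]: t=0:+1/40320 = 1/40320; (3j)²=1/55 [(4 1 5; 4 0 -4)], sign=-1
I_A²/I_B² = (4/55)/(1/55) = 4/1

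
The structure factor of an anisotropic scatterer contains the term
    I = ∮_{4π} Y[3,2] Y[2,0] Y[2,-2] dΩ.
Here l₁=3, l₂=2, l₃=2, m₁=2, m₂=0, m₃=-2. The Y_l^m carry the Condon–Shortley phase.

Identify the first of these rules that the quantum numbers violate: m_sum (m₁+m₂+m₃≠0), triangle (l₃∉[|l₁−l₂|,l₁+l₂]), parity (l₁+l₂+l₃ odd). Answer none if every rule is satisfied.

parity

azimuthal sum: 2 + 0 − 2 = 0  ✓
1 ≤ 2 ≤ 5 (triangle on l)  ✓
L = 3 + 2 + 2 = 7 (odd)  ✗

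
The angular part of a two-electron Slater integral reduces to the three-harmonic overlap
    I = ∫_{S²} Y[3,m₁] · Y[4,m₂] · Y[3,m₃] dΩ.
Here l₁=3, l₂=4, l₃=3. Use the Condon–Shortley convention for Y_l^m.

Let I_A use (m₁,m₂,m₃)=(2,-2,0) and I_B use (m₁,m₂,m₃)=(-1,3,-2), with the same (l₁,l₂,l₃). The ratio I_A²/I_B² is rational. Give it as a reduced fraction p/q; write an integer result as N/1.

Shared (l₁,l₂,l₃)=(3,4,3): N and (l;000)² cancel in I_A²/I_B².
A: Δ = 4!·2!·4!/11! = 1/34650; Racah Σ t=0..1: t=0:+1/96 t=1:−1/72 = -1/288; ⇒ 3j(3 4 3; 2 -2 0)² = 1/462, sgn +1
B: Δ = 4!·2!·4!/11! = 1/34650; Racah Σ t=3..4: t=3:−1/144 t=4:+1/288 = -1/288; ⇒ 3j(3 4 3; -1 3 -2)² = 1/99, sgn +1
I_A²/I_B² = (1/462)/(1/99) = 3/14

3/14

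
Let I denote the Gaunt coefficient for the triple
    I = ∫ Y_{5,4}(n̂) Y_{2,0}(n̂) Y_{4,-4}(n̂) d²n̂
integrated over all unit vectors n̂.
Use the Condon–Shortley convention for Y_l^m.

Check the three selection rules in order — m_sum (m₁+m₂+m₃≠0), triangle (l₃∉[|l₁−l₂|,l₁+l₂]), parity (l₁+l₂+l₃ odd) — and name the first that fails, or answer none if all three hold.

Σmᵢ = 0  ✓
l₃∈[|l₁−l₂|,l₁+l₂]=[3,7], have l₃=4  ✓
Σlᵢ = 11 ⇒ odd  ✗

parity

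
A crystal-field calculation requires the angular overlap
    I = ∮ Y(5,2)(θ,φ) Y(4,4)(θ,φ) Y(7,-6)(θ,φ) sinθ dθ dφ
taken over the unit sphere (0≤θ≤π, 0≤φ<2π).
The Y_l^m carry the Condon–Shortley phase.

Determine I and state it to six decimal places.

Checks pass: Σm=0; 16 even; l₃=7∈[1,9].
(2·5+1)(2·4+1)(2·7+1) = 1485
Δ: 2! 8! 6! / 17! → 1/6126120
sum: t=0:+1/69120 t=1:−1/20736 t=2:+1/69120 = -1/51840
3j²(5 4 7; 0 0 0) = Δ·Π!·Σ² = 280/21879  (sign +1)
sum: t=2:+1/7257600 = 1/7257600
3j²(5 4 7; 2 4 -6) = Δ·Π!·Σ² = 2/85  (sign -1)
combine: 4πI² = 1485·280/21879·2/85 = 1680/3757
take √, sign -1: I = -0.18863797

-0.188638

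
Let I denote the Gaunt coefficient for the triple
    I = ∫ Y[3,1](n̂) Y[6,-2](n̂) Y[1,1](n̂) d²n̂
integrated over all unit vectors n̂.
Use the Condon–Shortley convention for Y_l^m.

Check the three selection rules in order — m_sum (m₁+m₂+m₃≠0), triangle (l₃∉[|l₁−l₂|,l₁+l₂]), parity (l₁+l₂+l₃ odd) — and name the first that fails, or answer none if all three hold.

triangle

azimuthal sum: 1 − 2 + 1 = 0  ✓
3 ≤ 1 ≤ 9 (triangle on l)  ✗
L = 3 + 6 + 1 = 10 (even)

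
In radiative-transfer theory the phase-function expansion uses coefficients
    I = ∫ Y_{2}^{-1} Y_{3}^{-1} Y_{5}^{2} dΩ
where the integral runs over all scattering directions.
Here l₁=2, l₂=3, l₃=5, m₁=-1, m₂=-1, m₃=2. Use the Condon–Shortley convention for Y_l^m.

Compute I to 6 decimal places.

0.245532

Rules hold: Σm=0, L=10 even, 1≤5≤5.
N = 5·7·11 = 385
Δ = 0!·4!·6!/11! = 1/2310
Racah Σ t=0..0: t=0:+1/144 = 1/144
⇒ 3j(2 3 5; 0 0 0)² = 10/231, sgn -1
Racah Σ t=0..0: t=0:+1/288 = 1/288
⇒ 3j(2 3 5; -1 -1 2)² = 1/22, sgn -1
4πI² = N·(3j₀)²·(3jₘ)² = 25/33
I = +1·√(0.757576/4π) = 0.24553200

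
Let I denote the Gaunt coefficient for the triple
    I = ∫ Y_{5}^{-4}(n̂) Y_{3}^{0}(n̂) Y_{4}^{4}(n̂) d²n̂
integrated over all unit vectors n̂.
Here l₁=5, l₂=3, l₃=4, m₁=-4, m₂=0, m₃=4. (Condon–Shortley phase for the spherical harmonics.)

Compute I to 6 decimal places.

Checks pass: Σm=0; 12 even; l₃=4∈[2,8].
(2·5+1)(2·3+1)(2·4+1) = 693
Δ: 4! 6! 2! / 13! → 1/180180
sum: t=1:−1/576 t=2:+1/144 t=3:−1/576 = 1/288
3j²(5 3 4; 0 0 0) = Δ·Π!·Σ² = 20/1001  (sign +1)
sum: t=3:−1/8640 = -1/8640
3j²(5 3 4; -4 0 4) = Δ·Π!·Σ² = 28/715  (sign -1)
combine: 4πI² = 693·20/1001·28/715 = 1008/1859
take √, sign -1: I = -0.20772350

-0.207724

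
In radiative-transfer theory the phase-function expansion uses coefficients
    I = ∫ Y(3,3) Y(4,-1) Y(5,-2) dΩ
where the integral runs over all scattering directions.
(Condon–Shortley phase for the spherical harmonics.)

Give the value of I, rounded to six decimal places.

-0.179179

m-sum 0 ✓  L=12 even ✓  1≤5≤7 ✓
Π(2lᵢ+1) = 7×9×11 = 693
triangle coeff Δ(3,4,5) = 1/180180
Σ_t [0,2]: t=0:+1/576 t=1:−1/144 t=2:+1/576 = -1/288
(3j)²=20/1001 [(3 4 5; 0 0 0)], sign=+1
Σ_t [0,0]: t=0:+1/1728 = 1/1728
(3j)²=25/858 [(3 4 5; 3 -1 -2)], sign=-1
⇒ 4πI² = 750/1859
I = (-1)√(750/1859/(4π)) = -0.17917854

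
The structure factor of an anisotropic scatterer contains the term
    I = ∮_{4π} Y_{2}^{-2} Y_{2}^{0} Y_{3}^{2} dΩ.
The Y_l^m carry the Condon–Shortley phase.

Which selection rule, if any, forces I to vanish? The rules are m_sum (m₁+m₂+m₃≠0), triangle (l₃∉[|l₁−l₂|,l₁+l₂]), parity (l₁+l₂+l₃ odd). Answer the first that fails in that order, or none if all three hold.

parity

Σmᵢ = 0  ✓
l₃∈[|l₁−l₂|,l₁+l₂]=[0,4], have l₃=3  ✓
Σlᵢ = 7 ⇒ odd  ✗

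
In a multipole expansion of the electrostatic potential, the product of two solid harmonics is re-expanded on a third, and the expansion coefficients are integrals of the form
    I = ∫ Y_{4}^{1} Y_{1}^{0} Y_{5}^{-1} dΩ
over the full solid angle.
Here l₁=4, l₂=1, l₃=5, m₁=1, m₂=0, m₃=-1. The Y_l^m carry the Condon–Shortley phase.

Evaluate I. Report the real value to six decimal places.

m-sum 0 ✓  L=10 even ✓  3≤5≤5 ✓
Π(2lᵢ+1) = 9×3×11 = 297
triangle coeff Δ(4,1,5) = 1/495
Σ_t [0,0]: t=0:+1/576 = 1/576
(3j)²=5/99 [(4 1 5; 0 0 0)], sign=-1
Σ_t [0,0]: t=0:+1/720 = 1/720
(3j)²=8/165 [(4 1 5; 1 0 -1)], sign=+1
⇒ 4πI² = 8/11
I = (-1)√(8/11/(4π)) = -0.24057125

-0.240571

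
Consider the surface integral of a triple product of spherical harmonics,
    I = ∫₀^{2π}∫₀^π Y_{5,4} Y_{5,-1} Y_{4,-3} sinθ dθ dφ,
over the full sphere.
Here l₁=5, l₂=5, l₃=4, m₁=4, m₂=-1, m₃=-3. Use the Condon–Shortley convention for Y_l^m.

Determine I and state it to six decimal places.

-0.168084

m-sum 0 ✓  L=14 even ✓  0≤4≤10 ✓
Π(2lᵢ+1) = 11×11×9 = 1089
triangle coeff Δ(5,5,4) = 1/3153150
Σ_t [1,5]: t=1:−1/69120 t=2:+1/1728 t=3:−1/576 t=4:+1/1728 t=5:−1/69120 = -7/11520
(3j)²=2/143 [(5 5 4; 0 0 0)], sign=-1
Σ_t [0,1]: t=0:+1/103680 t=1:−1/17280 = -1/20736
(3j)²=10/429 [(5 5 4; 4 -1 -3)], sign=+1
⇒ 4πI² = 60/169
I = (-1)√(60/169/(4π)) = -0.16808437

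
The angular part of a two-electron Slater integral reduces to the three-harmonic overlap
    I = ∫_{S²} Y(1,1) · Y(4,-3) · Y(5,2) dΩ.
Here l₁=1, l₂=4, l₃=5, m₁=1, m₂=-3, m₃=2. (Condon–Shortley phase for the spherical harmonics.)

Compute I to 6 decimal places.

Rules hold: Σm=0, L=10 even, 3≤5≤5.
N = 3·9·11 = 297
Δ = 0!·2!·8!/11! = 1/495
Racah Σ t=0..0: t=0:+1/576 = 1/576
⇒ 3j(1 4 5; 0 0 0)² = 5/99, sgn -1
Racah Σ t=0..0: t=0:+1/10080 = 1/10080
⇒ 3j(1 4 5; 1 -3 2)² = 1/165, sgn -1
4πI² = N·(3j₀)²·(3jₘ)² = 1/11
I = +1·√(0.0909091/4π) = 0.08505478

0.085055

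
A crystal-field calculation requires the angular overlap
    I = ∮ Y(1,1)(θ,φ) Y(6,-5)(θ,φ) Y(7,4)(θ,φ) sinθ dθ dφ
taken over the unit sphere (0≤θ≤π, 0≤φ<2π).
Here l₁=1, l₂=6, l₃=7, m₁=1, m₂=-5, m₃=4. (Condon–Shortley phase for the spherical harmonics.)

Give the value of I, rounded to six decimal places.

0.060604

Checks pass: Σm=0; 14 even; l₃=7∈[5,7].
(2·1+1)(2·6+1)(2·7+1) = 585
Δ: 0! 2! 12! / 15! → 1/1365
sum: t=0:+1/518400 = 1/518400
3j²(1 6 7; 0 0 0) = Δ·Π!·Σ² = 7/195  (sign -1)
sum: t=0:+1/79833600 = 1/79833600
3j²(1 6 7; 1 -5 4) = Δ·Π!·Σ² = 1/455  (sign -1)
combine: 4πI² = 585·7/195·1/455 = 3/65
take √, sign +1: I = 0.06060368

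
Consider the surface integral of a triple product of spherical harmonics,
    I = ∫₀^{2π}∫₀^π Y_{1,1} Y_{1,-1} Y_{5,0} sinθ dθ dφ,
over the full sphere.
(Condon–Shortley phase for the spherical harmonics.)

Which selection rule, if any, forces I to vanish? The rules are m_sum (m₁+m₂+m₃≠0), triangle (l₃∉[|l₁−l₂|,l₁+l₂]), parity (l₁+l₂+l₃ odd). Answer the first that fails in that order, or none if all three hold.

triangle

Σmᵢ = 0  ✓
l₃∈[|l₁−l₂|,l₁+l₂]=[0,2], have l₃=5  ✗
Σlᵢ = 7 ⇒ odd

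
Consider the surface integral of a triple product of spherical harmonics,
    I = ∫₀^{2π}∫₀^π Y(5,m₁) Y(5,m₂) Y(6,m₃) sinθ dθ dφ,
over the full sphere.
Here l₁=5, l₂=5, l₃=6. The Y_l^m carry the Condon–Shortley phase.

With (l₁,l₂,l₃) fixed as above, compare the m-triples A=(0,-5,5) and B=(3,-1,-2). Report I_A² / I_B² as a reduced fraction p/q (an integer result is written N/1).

l's match ⇒ only the (l;m) 3-j factors differ between A and B.
A: triangle coeff Δ(5,5,6) = 1/28588560; Σ_t [0,0]: t=0:+1/2073600 = 1/2073600; (3j)²=15/884 [(5 5 6; 0 -5 5)], sign=-1
B: triangle coeff Δ(5,5,6) = 1/28588560; Σ_t [0,2]: t=0:+1/55296 t=1:−1/25920 t=2:+1/138240 = -11/829440; (3j)²=11/1326 [(5 5 6; 3 -1 -2)], sign=-1
I_A²/I_B² = (15/884)/(11/1326) = 45/22

45/22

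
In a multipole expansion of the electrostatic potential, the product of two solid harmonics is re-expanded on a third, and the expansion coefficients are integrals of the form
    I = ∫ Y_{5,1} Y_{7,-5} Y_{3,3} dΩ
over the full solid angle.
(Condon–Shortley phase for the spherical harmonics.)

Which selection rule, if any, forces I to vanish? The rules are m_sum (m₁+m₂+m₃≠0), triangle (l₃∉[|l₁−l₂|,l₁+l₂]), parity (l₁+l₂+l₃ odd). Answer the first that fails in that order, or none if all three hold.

azimuthal sum: 1 − 5 + 3 = -1  ✗
2 ≤ 3 ≤ 12 (triangle on l)
L = 5 + 7 + 3 = 15 (odd)

m_sum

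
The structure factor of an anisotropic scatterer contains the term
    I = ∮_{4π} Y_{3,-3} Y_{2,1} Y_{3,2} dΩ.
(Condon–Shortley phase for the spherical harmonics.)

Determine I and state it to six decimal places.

Checks pass: Σm=0; 8 even; l₃=3∈[1,5].
(2·3+1)(2·2+1)(2·3+1) = 245
Δ: 2! 4! 2! / 9! → 1/3780
sum: t=0:+1/24 t=1:−1/4 t=2:+1/24 = -1/6
3j²(3 2 3; 0 0 0) = Δ·Π!·Σ² = 4/105  (sign +1)
sum: t=2:+1/48 = 1/48
3j²(3 2 3; -3 1 2) = Δ·Π!·Σ² = 5/84  (sign -1)
combine: 4πI² = 245·4/105·5/84 = 5/9
take √, sign -1: I = -0.21026104

-0.210261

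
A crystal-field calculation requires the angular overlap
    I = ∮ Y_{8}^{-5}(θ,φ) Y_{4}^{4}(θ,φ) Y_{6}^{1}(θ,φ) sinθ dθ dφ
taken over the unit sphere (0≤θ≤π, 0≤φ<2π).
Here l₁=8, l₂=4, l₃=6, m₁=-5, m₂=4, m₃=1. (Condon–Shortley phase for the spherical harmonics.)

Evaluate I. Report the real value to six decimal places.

0.188804

m-sum 0 ✓  L=18 even ✓  4≤6≤12 ✓
Π(2lᵢ+1) = 17×9×13 = 1989
triangle coeff Δ(8,4,6) = 1/23279256
Σ_t [2,4]: t=2:+1/1658880 t=3:−1/518400 t=4:+1/1658880 = -1/1382400
(3j)²=504/46189 [(8 4 6; 0 0 0)], sign=-1
Σ_t [6,6]: t=6:+1/43545600 = 1/43545600
(3j)²=20/969 [(8 4 6; -5 4 1)], sign=-1
⇒ 4πI² = 30240/67507
I = (+1)√(30240/67507/(4π)) = 0.18880416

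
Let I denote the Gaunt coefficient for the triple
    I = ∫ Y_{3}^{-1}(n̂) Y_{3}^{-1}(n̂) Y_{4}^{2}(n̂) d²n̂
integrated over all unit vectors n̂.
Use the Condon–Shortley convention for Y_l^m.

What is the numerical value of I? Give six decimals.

0.162193

Rules hold: Σm=0, L=10 even, 0≤4≤6.
N = 7·7·9 = 441
Δ = 2!·4!·4!/11! = 1/34650
Racah Σ t=0..2: t=0:+1/72 t=1:−1/16 t=2:+1/72 = -5/144
⇒ 3j(3 3 4; 0 0 0)² = 2/77, sgn -1
Racah Σ t=0..2: t=0:+1/192 t=1:−1/36 t=2:+1/192 = -5/288
⇒ 3j(3 3 4; -1 -1 2)² = 20/693, sgn -1
4πI² = N·(3j₀)²·(3jₘ)² = 40/121
I = +1·√(0.330579/4π) = 0.16219310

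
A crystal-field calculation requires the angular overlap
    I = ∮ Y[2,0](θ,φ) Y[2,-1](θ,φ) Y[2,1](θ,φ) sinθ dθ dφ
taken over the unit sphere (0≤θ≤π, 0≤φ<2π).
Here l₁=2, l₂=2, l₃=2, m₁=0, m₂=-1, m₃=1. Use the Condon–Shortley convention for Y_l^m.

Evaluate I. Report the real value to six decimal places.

Checks pass: Σm=0; 6 even; l₃=2∈[0,4].
(2·2+1)(2·2+1)(2·2+1) = 125
Δ: 2! 2! 2! / 7! → 1/630
sum: t=0:+1/8 t=1:−1/1 t=2:+1/8 = -3/4
3j²(2 2 2; 0 0 0) = Δ·Π!·Σ² = 2/35  (sign -1)
sum: t=0:+1/4 t=1:−1/2 = -1/4
3j²(2 2 2; 0 -1 1) = Δ·Π!·Σ² = 1/70  (sign +1)
combine: 4πI² = 125·2/35·1/70 = 5/49
take √, sign -1: I = -0.09011188

-0.090112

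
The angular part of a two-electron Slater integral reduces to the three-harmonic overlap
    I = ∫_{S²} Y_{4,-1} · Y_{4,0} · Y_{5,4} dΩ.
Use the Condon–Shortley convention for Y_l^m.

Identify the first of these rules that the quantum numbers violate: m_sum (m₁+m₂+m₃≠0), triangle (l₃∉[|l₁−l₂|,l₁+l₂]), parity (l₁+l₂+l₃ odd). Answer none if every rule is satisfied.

Σmᵢ = 3  ✗
l₃∈[|l₁−l₂|,l₁+l₂]=[0,8], have l₃=5
Σlᵢ = 13 ⇒ odd

m_sum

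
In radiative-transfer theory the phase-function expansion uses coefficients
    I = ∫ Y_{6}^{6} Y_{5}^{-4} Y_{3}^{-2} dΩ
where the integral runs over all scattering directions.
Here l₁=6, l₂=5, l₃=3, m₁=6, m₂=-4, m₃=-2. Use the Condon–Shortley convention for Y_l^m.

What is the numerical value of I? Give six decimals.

0.207001

Rules hold: Σm=0, L=14 even, 1≤3≤11.
N = 13·11·7 = 1001
Δ = 8!·4!·2!/15! = 1/675675
Racah Σ t=3..5: t=3:−1/8640 t=4:+1/2304 t=5:−1/8640 = 7/34560
⇒ 3j(6 5 3; 0 0 0)² = 7/429, sgn -1
Racah Σ t=0..0: t=0:+1/967680 = 1/967680
⇒ 3j(6 5 3; 6 -4 -2)² = 3/91, sgn -1
4πI² = N·(3j₀)²·(3jₘ)² = 7/13
I = +1·√(0.538462/4π) = 0.20700098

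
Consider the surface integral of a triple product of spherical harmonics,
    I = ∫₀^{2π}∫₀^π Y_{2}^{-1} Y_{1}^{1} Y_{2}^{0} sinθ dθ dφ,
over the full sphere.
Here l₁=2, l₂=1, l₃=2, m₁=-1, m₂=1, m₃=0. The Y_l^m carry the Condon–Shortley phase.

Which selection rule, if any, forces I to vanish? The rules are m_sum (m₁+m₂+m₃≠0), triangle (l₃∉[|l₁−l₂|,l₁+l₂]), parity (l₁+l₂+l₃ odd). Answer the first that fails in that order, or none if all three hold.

parity

azimuthal sum: -1 + 1 + 0 = 0  ✓
1 ≤ 2 ≤ 3 (triangle on l)  ✓
L = 2 + 1 + 2 = 5 (odd)  ✗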